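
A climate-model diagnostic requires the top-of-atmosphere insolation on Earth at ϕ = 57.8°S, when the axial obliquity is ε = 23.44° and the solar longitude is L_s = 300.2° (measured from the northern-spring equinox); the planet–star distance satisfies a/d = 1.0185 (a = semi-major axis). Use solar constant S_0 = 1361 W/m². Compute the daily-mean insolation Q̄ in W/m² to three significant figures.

Q̄ ≈ 469 W/m²

Solar declination: sin δ = sin ε · sin L_s = sin 23.44° × sin 300.2° = -0.34380, so δ = -20.108°.
cos h₀ = −tan(-57.8°) tan(-20.108°) = -0.5814, h₀ = 2.1912 rad.
Bracket: h₀ sin ϕ sin δ + cos ϕ cos δ sin h₀ = 2.1912×-0.84619×-0.34380 + 0.53288×0.93904×0.81363 = 0.637464 + 0.407137 = 1.044601.
Inverse-square distance factor (a/d)² = 1.0185² = 1.037342.
Q̄ = (S_0/π) × 1.037342 × [bracket] = (1361/π) × 1.037342 × 1.044601 = 469.4 W/m².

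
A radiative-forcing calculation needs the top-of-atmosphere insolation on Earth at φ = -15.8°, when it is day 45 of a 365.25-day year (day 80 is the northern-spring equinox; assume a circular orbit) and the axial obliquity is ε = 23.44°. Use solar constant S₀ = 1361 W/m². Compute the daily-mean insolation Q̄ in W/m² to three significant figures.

Solar longitude: λ_s = 360° × (45 − 80)/365.25 = -34.497°, i.e. -34.497° + 360° = 325.503°.
sin δ = sin 23.44° × sin 325.503° = -0.22529, so δ = -13.020°.
cos H₀ = −tan(-15.8°) tan(-13.020°) = -0.0654, H₀ = 1.6363 rad.
Bracket: H₀ sin φ sin δ + cos φ cos δ sin H₀ = 1.6363×-0.27228×-0.22529 + 0.96222×0.97429×0.99786 = 0.100374 + 0.935475 = 1.035849.
Q̄ = (S₀/π) × [bracket] = (1361/π) × 1.035849 = 448.8 W/m².

Q̄ ≈ 449 W/m²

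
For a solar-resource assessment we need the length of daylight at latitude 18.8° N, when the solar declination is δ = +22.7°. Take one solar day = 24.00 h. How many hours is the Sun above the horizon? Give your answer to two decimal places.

cos H₀ = −tan φ · tan δ = −tan(+18.8°) × tan(+22.700°) = -0.1424, so H₀ = 1.7137 rad = 98.19°.
Daylight = 2H₀/(2π) × 24.00 h = (1.7137/π) × 24.00 = 13.09 h.

13.09 h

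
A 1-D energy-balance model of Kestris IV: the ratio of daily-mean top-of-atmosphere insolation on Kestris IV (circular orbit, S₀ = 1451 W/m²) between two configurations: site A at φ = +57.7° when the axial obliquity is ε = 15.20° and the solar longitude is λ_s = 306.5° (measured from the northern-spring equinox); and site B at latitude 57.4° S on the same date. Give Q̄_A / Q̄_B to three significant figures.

— Configuration A (φ=+57.7°):
Solar declination: sin δ = sin ε · sin λ_s = sin 15.20° × sin 306.5° = -0.21076, so δ = -12.167°.
cos H₀ = −tan(+57.7°) tan(-12.167°) = 0.3411, H₀ = 1.2228 rad.
Bracket: H₀ sin φ sin δ + cos φ cos δ sin H₀ = 1.2228×0.84526×-0.21076 + 0.53435×0.97754×0.94004 = -0.217838 + 0.491028 = 0.273190.
Q̄ = (S₀/π) × [bracket] = (1451/π) × 0.273190 = 126.18 W/m².
— Configuration B (φ=-57.4°):
cos H₀ = −tan(-57.4°) tan(-12.167°) = -0.3371, H₀ = 1.9147 rad.
Bracket: H₀ sin φ sin δ + cos φ cos δ sin H₀ = 1.9147×-0.84245×-0.21076 + 0.53877×0.97754×0.94146 = 0.339964 + 0.495838 = 0.835802.
Q̄ = (S₀/π) × [bracket] = (1451/π) × 0.835802 = 386.03 W/m².
Ratio Q̄_A / Q̄_B = 126.18 / 386.03 = 0.3269.

Q̄_A / Q̄_B ≈ 0.327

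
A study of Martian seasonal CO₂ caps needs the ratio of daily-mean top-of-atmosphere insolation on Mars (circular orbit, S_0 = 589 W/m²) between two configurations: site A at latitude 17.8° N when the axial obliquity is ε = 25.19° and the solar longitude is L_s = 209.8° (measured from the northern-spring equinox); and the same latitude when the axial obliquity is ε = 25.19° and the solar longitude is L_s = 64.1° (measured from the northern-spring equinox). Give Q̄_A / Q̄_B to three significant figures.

Q̄_A / Q̄_B ≈ 0.776

— Configuration A (ϕ=+17.8°):
Solar declination: sin δ = sin ε · sin L_s = sin 25.19° × sin 209.8° = -0.21152, so δ = -12.212°.
cos h₀ = −tan(+17.8°) tan(-12.212°) = 0.0695, h₀ = 1.5013 rad.
Bracket: h₀ sin ϕ sin δ + cos ϕ cos δ sin h₀ = 1.5013×0.30570×-0.21152 + 0.95213×0.97737×0.99758 = -0.097077 + 0.928331 = 0.831254.
Q̄ = (S_0/π) × [bracket] = (589/π) × 0.831254 = 155.85 W/m².
— Configuration B (ϕ=+17.8°):
Solar declination: sin δ = sin ε · sin L_s = sin 25.19° × sin 64.1° = 0.38287, so δ = +22.512°.
cos h₀ = −tan(+17.8°) tan(+22.512°) = -0.1331, h₀ = 1.7043 rad.
Bracket: h₀ sin ϕ sin δ + cos ϕ cos δ sin h₀ = 1.7043×0.30570×0.38287 + 0.95213×0.92380×0.99111 = 0.199477 + 0.871758 = 1.071235.
Q̄ = (S_0/π) × [bracket] = (589/π) × 1.071235 = 200.84 W/m².
Ratio Q̄_A / Q̄_B = 155.85 / 200.84 = 0.7760.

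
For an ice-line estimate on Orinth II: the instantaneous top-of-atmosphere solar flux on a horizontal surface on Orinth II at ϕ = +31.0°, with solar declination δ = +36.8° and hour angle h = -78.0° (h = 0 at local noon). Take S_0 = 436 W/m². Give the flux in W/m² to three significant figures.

197 W/m²

cos θ_z = sin ϕ sin δ + cos ϕ cos δ cos h = 0.308520 + 0.142702 = 0.451222.
Flux = S_0 · cos θ_z = 436 × 0.451222 = 196.7 W/m².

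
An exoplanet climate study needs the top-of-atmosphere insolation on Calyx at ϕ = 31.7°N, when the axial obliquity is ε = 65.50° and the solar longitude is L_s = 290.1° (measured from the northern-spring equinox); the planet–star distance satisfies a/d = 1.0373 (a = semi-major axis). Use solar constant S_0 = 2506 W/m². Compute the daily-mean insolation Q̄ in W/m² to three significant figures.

Q̄ ≈ 0.00 W/m²

Solar declination: sin δ = sin ε · sin L_s = sin 65.50° × sin 290.1° = -0.85454, so δ = -58.709°.
cos h₀ = −tan(+31.7°) tan(-58.709°) = 1.0161 ≥ 1 ⇒ polar night, h₀ = 0 and Q̄ = 0.
Inverse-square distance factor (a/d)² = 1.0373² = 1.075991.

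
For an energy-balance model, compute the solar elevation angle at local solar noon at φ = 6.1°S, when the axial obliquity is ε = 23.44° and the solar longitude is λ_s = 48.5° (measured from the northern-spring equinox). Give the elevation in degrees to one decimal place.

66.6°

Solar declination: sin δ = sin ε · sin λ_s = sin 23.44° × sin 48.5° = 0.29793, so δ = +17.333°.
At local noon the hour angle is zero, so the zenith angle equals |φ − δ| = |-6.1° − (+17.333°)| = 23.433°.
Elevation = 90° − 23.433° = 66.6°.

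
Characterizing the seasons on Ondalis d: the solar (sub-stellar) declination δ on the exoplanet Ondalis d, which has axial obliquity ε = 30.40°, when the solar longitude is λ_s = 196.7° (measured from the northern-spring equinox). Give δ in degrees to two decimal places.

δ = -8.36°

sin δ = sin ε · sin λ_s = sin 30.40° × sin 196.7° = -0.145414.
δ = arcsin(-0.145414) = -8.36°.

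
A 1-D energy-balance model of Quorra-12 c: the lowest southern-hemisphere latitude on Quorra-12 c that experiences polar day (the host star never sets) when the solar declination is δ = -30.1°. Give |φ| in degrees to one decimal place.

|φ| = 59.9°

Polar day requires cos H₀ = −tan φ tan δ ≤ −1, i.e. tan φ tan δ ≥ 1.
The boundary is |tan φ| · |tan δ| = 1, so |φ| = 90° − |δ| = 90° − 30.1° = 59.9° in the southern hemisphere.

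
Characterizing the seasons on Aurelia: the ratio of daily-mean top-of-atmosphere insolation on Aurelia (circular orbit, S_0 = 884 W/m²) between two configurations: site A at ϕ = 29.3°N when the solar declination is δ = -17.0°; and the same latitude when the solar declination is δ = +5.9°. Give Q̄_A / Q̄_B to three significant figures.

— Configuration A (ϕ=+29.3°):
cos h₀ = −tan(+29.3°) tan(-17.000°) = 0.1716, h₀ = 1.3984 rad.
Bracket: h₀ sin ϕ sin δ + cos ϕ cos δ sin h₀ = 1.3984×0.48938×-0.29237 + 0.87207×0.95630×0.98517 = -0.200083 + 0.821593 = 0.621510.
Q̄ = (S_0/π) × [bracket] = (884/π) × 0.621510 = 174.88 W/m².
— Configuration B (ϕ=+29.3°):
cos h₀ = −tan(+29.3°) tan(+5.900°) = -0.0580, h₀ = 1.6288 rad.
Bracket: h₀ sin ϕ sin δ + cos ϕ cos δ sin h₀ = 1.6288×0.48938×0.10279 + 0.87207×0.99470×0.99832 = 0.081934 + 0.865991 = 0.947925.
Q̄ = (S_0/π) × [bracket] = (884/π) × 0.947925 = 266.73 W/m².
Ratio Q̄_A / Q̄_B = 174.88 / 266.73 = 0.6556.

Q̄_A / Q̄_B ≈ 0.656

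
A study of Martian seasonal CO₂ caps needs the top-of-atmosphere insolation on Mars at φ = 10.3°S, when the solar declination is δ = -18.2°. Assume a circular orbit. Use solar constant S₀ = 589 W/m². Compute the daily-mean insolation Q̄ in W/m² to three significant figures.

cos H₀ = −tan(-10.3°) tan(-18.200°) = -0.0598, H₀ = 1.6306 rad.
Bracket: H₀ sin φ sin δ + cos φ cos δ sin H₀ = 1.6306×-0.17880×-0.31233 + 0.98389×0.94997×0.99821 = 0.091060 + 0.932993 = 1.024053.
Q̄ = (S₀/π) × [bracket] = (589/π) × 1.024053 = 192.0 W/m².

Q̄ ≈ 192 W/m²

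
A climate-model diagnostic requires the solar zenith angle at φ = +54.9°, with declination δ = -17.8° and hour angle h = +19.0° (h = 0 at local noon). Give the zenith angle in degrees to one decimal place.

θ_z = 74.5°

cos θ_z = sin φ sin δ + cos φ cos δ cos h = -0.250105 + 0.517652 = 0.267547.
θ_z = arccos(0.267547) = 74.5°.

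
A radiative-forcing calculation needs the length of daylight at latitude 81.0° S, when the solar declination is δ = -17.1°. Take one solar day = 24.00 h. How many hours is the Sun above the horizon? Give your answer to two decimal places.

24.00 h

Sunrise equation: cos H₀ = −tan φ · tan δ = -1.9424 ≤ −1, so the Sun never sets (polar day) and H₀ = π.
Daylight = 2H₀/(2π) × 24.00 h = (3.1416/π) × 24.00 = 24.00 h.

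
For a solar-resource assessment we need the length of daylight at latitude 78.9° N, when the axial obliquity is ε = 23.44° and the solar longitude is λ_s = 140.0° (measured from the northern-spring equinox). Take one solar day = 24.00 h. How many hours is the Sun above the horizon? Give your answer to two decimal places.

Solar declination: sin δ = sin ε · sin λ_s = sin 23.44° × sin 140.0° = 0.25569, so δ = +14.815°.
Sunrise equation: cos H₀ = −tan φ · tan δ = -1.3481 ≤ −1, so the Sun never sets (polar day) and H₀ = π.
Daylight = 2H₀/(2π) × 24.00 h = (3.1416/π) × 24.00 = 24.00 h.

24.00 h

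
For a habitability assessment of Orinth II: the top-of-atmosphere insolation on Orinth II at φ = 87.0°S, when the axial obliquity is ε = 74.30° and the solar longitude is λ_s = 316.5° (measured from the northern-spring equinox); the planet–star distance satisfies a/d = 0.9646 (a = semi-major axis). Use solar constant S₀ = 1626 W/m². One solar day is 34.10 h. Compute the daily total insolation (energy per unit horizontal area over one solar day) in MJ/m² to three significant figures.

123 MJ/m²

Solar declination: sin δ = sin ε · sin λ_s = sin 74.30° × sin 316.5° = -0.66267, so δ = -41.504°.
cos H₀ = −tan(-87.0°) tan(-41.504°) = -16.8840 ≤ −1 ⇒ polar day, H₀ = π.
Bracket: H₀ sin φ sin δ + cos φ cos δ sin H₀ = 3.1416×-0.99863×-0.66267 + 0.05234×0.74891×0.00000 = 2.078992 + 0.000000 = 2.078992.
Inverse-square distance factor (a/d)² = 0.9646² = 0.930453.
Q̄ = (S₀/π) × 0.930453 × [bracket] = (1626/π) × 0.930453 × 2.078992 = 1001.2 W/m².
Daily total = Q̄ × 34.10 h × 3600 s/h = 1001.2 × 34.10 × 3600 / 10⁶ = 122.9 MJ/m².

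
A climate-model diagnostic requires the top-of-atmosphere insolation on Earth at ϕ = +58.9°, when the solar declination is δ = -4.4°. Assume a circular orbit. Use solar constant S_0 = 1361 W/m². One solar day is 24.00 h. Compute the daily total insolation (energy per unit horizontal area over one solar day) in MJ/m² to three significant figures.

cos h₀ = −tan(+58.9°) tan(-4.400°) = 0.1276, h₀ = 1.4429 rad.
Bracket: h₀ sin ϕ sin δ + cos ϕ cos δ sin h₀ = 1.4429×0.85627×-0.07672 + 0.51653×0.99705×0.99183 = -0.094788 + 0.510799 = 0.416011.
Q̄ = (S_0/π) × [bracket] = (1361/π) × 0.416011 = 180.22 W/m².
Daily total = Q̄ × 24.00 h × 3600 s/h = 180.22 × 24.00 × 3600 / 10⁶ = 15.57 MJ/m².

15.6 MJ/m²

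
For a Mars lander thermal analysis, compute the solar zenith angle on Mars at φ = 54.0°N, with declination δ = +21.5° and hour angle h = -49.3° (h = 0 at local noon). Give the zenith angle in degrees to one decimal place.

cos θ_z = sin φ sin δ + cos φ cos δ cos h = 0.296506 + 0.356623 = 0.653129.
θ_z = arccos(0.653129) = 49.2°.

θ_z = 49.2°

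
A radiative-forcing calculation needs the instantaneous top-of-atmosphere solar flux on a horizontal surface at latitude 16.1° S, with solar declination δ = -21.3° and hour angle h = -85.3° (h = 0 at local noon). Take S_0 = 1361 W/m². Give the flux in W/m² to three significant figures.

cos θ_z = sin ϕ sin δ + cos ϕ cos δ cos h = 0.100735 + 0.073347 = 0.174082.
Flux = S_0 · cos θ_z = 1361 × 0.174082 = 236.9 W/m².

237 W/m²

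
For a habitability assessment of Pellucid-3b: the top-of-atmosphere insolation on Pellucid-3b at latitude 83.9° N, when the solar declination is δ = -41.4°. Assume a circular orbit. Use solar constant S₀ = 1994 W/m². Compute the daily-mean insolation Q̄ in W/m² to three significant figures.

Q̄ ≈ 0.00 W/m²

cos H₀ = −tan(+83.9°) tan(-41.400°) = 8.2495 ≥ 1 ⇒ polar night, H₀ = 0 and Q̄ = 0.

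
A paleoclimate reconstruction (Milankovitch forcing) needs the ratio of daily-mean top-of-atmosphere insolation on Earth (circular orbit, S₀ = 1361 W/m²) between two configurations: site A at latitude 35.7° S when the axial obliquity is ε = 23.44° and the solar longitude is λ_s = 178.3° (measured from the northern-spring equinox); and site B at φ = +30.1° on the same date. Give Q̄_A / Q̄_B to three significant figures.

Q̄_A / Q̄_B ≈ 0.916

— Configuration A (φ=-35.7°):
Solar declination: sin δ = sin ε · sin λ_s = sin 23.44° × sin 178.3° = 0.01180, so δ = +0.676°.
cos H₀ = −tan(-35.7°) tan(+0.676°) = 0.0085, H₀ = 1.5623 rad.
Bracket: H₀ sin φ sin δ + cos φ cos δ sin H₀ = 1.5623×-0.58354×0.01180 + 0.81208×0.99993×0.99996 = -0.010758 + 0.811991 = 0.801233.
Q̄ = (S₀/π) × [bracket] = (1361/π) × 0.801233 = 347.11 W/m².
— Configuration B (φ=+30.1°):
cos H₀ = −tan(+30.1°) tan(+0.676°) = -0.0068, H₀ = 1.5776 rad.
Bracket: H₀ sin φ sin δ + cos φ cos δ sin H₀ = 1.5776×0.50151×0.01180 + 0.86515×0.99993×0.99998 = 0.009336 + 0.865072 = 0.874408.
Q̄ = (S₀/π) × [bracket] = (1361/π) × 0.874408 = 378.81 W/m².
Ratio Q̄_A / Q̄_B = 347.11 / 378.81 = 0.9163.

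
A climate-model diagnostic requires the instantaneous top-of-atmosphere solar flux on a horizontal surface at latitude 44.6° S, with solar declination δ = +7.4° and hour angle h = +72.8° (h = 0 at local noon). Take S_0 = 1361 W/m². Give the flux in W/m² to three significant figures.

cos θ_z = sin ϕ sin δ + cos ϕ cos δ cos h = -0.090434 + 0.208798 = 0.118364.
Flux = S_0 · cos θ_z = 1361 × 0.118364 = 161.1 W/m².

161 W/m²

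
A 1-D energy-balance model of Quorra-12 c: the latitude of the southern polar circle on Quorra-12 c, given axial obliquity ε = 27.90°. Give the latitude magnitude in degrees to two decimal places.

62.10°

The polar circle is the lowest latitude that experiences at least one full rotation of continuous darkness at the northern-summer solstice; it lies at |φ| = 90° − ε = 90° − 27.90° = 62.10°.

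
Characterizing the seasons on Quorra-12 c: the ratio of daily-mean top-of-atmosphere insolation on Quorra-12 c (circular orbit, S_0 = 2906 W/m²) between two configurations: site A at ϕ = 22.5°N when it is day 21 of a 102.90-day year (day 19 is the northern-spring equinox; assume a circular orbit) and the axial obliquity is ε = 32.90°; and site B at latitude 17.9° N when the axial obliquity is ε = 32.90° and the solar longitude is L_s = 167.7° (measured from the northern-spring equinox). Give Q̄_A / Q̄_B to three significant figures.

Q̄_A / Q̄_B ≈ 0.960

— Configuration A (ϕ=+22.5°):
Solar longitude: L_s = 360° × (21 − 19)/102.90 = 6.997°.
sin δ = sin 32.90° × sin 6.997° = 0.06617, so δ = +3.794°.
cos h₀ = −tan(+22.5°) tan(+3.794°) = -0.0275, h₀ = 1.5983 rad.
Bracket: h₀ sin ϕ sin δ + cos ϕ cos δ sin h₀ = 1.5983×0.38268×0.06617 + 0.92388×0.99781×0.99962 = 0.040472 + 0.921506 = 0.961978.
Q̄ = (S_0/π) × [bracket] = (2906/π) × 0.961978 = 889.84 W/m².
— Configuration B (ϕ=+17.9°):
Solar declination: sin δ = sin ε · sin L_s = sin 32.90° × sin 167.7° = 0.11571, so δ = +6.645°.
cos h₀ = −tan(+17.9°) tan(+6.645°) = -0.0376, h₀ = 1.6084 rad.
Bracket: h₀ sin ϕ sin δ + cos ϕ cos δ sin h₀ = 1.6084×0.30736×0.11571 + 0.95159×0.99328×0.99929 = 0.057202 + 0.944524 = 1.001726.
Q̄ = (S_0/π) × [bracket] = (2906/π) × 1.001726 = 926.61 W/m².
Ratio Q̄_A / Q̄_B = 889.84 / 926.61 = 0.9603.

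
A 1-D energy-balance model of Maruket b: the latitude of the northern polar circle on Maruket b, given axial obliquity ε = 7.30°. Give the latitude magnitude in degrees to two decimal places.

82.70°

The polar circle is the lowest latitude that experiences at least one full rotation of continuous daylight at the northern-summer solstice; it lies at |φ| = 90° − ε = 90° − 7.30° = 82.70°.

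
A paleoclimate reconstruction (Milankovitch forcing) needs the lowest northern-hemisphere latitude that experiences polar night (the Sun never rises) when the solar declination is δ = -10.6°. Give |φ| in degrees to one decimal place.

Polar night requires cos H₀ = −tan φ tan δ ≥ 1, i.e. tan φ tan δ ≤ −1.
The boundary is |tan φ| · |tan δ| = 1, so |φ| = 90° − |δ| = 90° − 10.6° = 79.4° in the northern hemisphere.

|φ| = 79.4°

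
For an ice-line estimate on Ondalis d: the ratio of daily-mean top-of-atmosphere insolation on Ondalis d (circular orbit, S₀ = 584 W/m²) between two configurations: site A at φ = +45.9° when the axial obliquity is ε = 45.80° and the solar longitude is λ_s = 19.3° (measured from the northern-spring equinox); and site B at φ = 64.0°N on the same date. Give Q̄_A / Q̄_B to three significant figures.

— Configuration A (φ=+45.9°):
Solar declination: sin δ = sin ε · sin λ_s = sin 45.80° × sin 19.3° = 0.23695, so δ = +13.707°.
cos H₀ = −tan(+45.9°) tan(+13.707°) = -0.2517, H₀ = 1.8252 rad.
Bracket: H₀ sin φ sin δ + cos φ cos δ sin H₀ = 1.8252×0.71813×0.23695 + 0.69591×0.97152×0.96781 = 0.310578 + 0.654327 = 0.964905.
Q̄ = (S₀/π) × [bracket] = (584/π) × 0.964905 = 179.37 W/m².
— Configuration B (φ=+64.0°):
cos H₀ = −tan(+64.0°) tan(+13.707°) = -0.5001, H₀ = 2.0945 rad.
Bracket: H₀ sin φ sin δ + cos φ cos δ sin H₀ = 2.0945×0.89879×0.23695 + 0.43837×0.97152×0.86599 = 0.446062 + 0.368812 = 0.814874.
Q̄ = (S₀/π) × [bracket] = (584/π) × 0.814874 = 151.48 W/m².
Ratio Q̄_A / Q̄_B = 179.37 / 151.48 = 1.184.

Q̄_A / Q̄_B ≈ 1.18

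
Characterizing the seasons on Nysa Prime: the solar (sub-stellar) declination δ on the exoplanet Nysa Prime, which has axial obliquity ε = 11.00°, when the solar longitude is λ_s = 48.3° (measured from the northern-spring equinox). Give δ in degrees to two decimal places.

δ = +8.19°

sin δ = sin ε · sin λ_s = sin 11.00° × sin 48.3° = 0.142465.
δ = arcsin(0.142465) = +8.19°.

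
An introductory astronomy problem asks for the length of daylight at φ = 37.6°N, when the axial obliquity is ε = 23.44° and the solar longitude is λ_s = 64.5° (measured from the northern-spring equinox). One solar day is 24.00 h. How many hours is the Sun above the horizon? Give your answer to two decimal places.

14.30 h

Solar declination: sin δ = sin ε · sin λ_s = sin 23.44° × sin 64.5° = 0.35904, so δ = +21.041°.
cos H₀ = −tan φ · tan δ = −tan(+37.6°) × tan(+21.041°) = -0.2962, so H₀ = 1.8716 rad = 107.23°.
Daylight = 2H₀/(2π) × 24.00 h = (1.8716/π) × 24.00 = 14.30 h.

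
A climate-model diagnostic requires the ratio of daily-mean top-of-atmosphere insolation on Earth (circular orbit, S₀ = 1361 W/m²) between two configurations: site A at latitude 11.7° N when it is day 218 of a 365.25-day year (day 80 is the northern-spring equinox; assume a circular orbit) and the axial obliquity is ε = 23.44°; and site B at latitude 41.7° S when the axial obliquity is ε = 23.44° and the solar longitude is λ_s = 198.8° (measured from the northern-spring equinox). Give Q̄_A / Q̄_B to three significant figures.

Q̄_A / Q̄_B ≈ 1.17

— Configuration A (φ=+11.7°):
Solar longitude: λ_s = 360° × (218 − 80)/365.25 = 136.016°.
sin δ = sin 23.44° × sin 136.016° = 0.27625, so δ = +16.036°.
cos H₀ = −tan(+11.7°) tan(+16.036°) = -0.0595, H₀ = 1.6304 rad.
Bracket: H₀ sin φ sin δ + cos φ cos δ sin H₀ = 1.6304×0.20279×0.27625 + 0.97922×0.96109×0.99823 = 0.091336 + 0.939453 = 1.030789.
Q̄ = (S₀/π) × [bracket] = (1361/π) × 1.030789 = 446.56 W/m².
— Configuration B (φ=-41.7°):
Solar declination: sin δ = sin ε · sin λ_s = sin 23.44° × sin 198.8° = -0.12819, so δ = -7.365°.
cos H₀ = −tan(-41.7°) tan(-7.365°) = -0.1152, H₀ = 1.6862 rad.
Bracket: H₀ sin φ sin δ + cos φ cos δ sin H₀ = 1.6862×-0.66523×-0.12819 + 0.74664×0.99175×0.99335 = 0.143792 + 0.735556 = 0.879348.
Q̄ = (S₀/π) × [bracket] = (1361/π) × 0.879348 = 380.95 W/m².
Ratio Q̄_A / Q̄_B = 446.56 / 380.95 = 1.172.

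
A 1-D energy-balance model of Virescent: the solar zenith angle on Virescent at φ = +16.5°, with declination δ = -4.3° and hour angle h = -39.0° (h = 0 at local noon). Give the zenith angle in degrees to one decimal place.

θ_z = 43.8°

cos θ_z = sin φ sin δ + cos φ cos δ cos h = -0.021295 + 0.743045 = 0.721750.
θ_z = arccos(0.721750) = 43.8°.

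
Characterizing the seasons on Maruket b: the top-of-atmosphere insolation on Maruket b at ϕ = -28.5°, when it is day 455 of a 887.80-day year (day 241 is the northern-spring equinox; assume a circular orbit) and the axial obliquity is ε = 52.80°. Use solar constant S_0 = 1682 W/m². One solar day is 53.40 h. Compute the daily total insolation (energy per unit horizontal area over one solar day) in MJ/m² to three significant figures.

8.10 MJ/m²

Solar longitude: L_s = 360° × (455 − 241)/887.80 = 86.776°.
sin δ = sin 52.80° × sin 86.776° = 0.79527, so δ = +52.681°.
cos h₀ = −tan(-28.5°) tan(+52.681°) = 0.7122, h₀ = 0.7781 rad.
Bracket: h₀ sin ϕ sin δ + cos ϕ cos δ sin h₀ = 0.7781×-0.47716×0.79527 + 0.87882×0.60626×0.70194 = -0.295266 + 0.373989 = 0.078723.
Q̄ = (S_0/π) × [bracket] = (1682/π) × 0.078723 = 42.148 W/m².
Daily total = Q̄ × 53.40 h × 3600 s/h = 42.148 × 53.40 × 3600 / 10⁶ = 8.103 MJ/m².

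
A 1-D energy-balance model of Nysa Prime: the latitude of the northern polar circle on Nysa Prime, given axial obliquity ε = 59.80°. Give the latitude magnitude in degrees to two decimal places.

30.20°

The polar circle is the lowest latitude that experiences at least one full rotation of continuous daylight at the northern-summer solstice; it lies at |ϕ| = 90° − ε = 90° − 59.80° = 30.20°.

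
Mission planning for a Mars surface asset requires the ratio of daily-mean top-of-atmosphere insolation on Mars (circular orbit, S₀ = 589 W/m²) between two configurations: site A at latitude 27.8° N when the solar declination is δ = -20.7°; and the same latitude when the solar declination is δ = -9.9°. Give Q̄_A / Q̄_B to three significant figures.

Q̄_A / Q̄_B ≈ 0.781

— Configuration A (φ=+27.8°):
cos H₀ = −tan(+27.8°) tan(-20.700°) = 0.1992, H₀ = 1.3702 rad.
Bracket: H₀ sin φ sin δ + cos φ cos δ sin H₀ = 1.3702×0.46639×-0.35347 + 0.88458×0.93544×0.97995 = -0.225884 + 0.810881 = 0.584997.
Q̄ = (S₀/π) × [bracket] = (589/π) × 0.584997 = 109.68 W/m².
— Configuration B (φ=+27.8°):
cos H₀ = −tan(+27.8°) tan(-9.900°) = 0.0920, H₀ = 1.4786 rad.
Bracket: H₀ sin φ sin δ + cos φ cos δ sin H₀ = 1.4786×0.46639×-0.17193 + 0.88458×0.98511×0.99576 = -0.118564 + 0.867714 = 0.749150.
Q̄ = (S₀/π) × [bracket] = (589/π) × 0.749150 = 140.45 W/m².
Ratio Q̄_A / Q̄_B = 109.68 / 140.45 = 0.7809.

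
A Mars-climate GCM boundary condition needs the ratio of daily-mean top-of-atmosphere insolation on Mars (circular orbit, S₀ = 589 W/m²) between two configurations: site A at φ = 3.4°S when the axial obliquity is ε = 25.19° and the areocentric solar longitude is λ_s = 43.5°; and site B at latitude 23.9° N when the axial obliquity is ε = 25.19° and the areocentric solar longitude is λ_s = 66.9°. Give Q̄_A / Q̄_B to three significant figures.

Q̄_A / Q̄_B ≈ 0.839

— Configuration A (φ=-3.4°):
sin δ = sin 25.19° × sin 43.5° = 0.29298, so δ = +17.036°.
cos H₀ = −tan(-3.4°) tan(+17.036°) = 0.0182, H₀ = 1.5526 rad.
Bracket: H₀ sin φ sin δ + cos φ cos δ sin H₀ = 1.5526×-0.05931×0.29298 + 0.99824×0.95612×0.99983 = -0.026979 + 0.954275 = 0.927296.
Q̄ = (S₀/π) × [bracket] = (589/π) × 0.927296 = 173.85 W/m².
— Configuration B (φ=+23.9°):
sin δ = sin 25.19° × sin 66.9° = 0.39150, so δ = +23.048°.
cos H₀ = −tan(+23.9°) tan(+23.048°) = -0.1885, H₀ = 1.7605 rad.
Bracket: H₀ sin φ sin δ + cos φ cos δ sin H₀ = 1.7605×0.40514×0.39150 + 0.91425×0.92018×0.98207 = 0.279237 + 0.826191 = 1.105428.
Q̄ = (S₀/π) × [bracket] = (589/π) × 1.105428 = 207.25 W/m².
Ratio Q̄_A / Q̄_B = 173.85 / 207.25 = 0.8388.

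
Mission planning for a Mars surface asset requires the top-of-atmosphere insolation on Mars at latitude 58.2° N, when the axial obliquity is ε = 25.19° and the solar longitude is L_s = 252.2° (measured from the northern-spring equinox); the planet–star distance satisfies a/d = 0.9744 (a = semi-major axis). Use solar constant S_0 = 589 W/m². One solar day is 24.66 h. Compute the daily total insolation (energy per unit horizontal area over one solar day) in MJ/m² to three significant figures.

Solar declination: sin δ = sin ε · sin L_s = sin 25.19° × sin 252.2° = -0.40525, so δ = -23.907°.
cos h₀ = −tan(+58.2°) tan(-23.907°) = 0.7149, h₀ = 0.7743 rad.
Bracket: h₀ sin ϕ sin δ + cos ϕ cos δ sin h₀ = 0.7743×0.84989×-0.40525 + 0.52696×0.91421×0.69919 = -0.266683 + 0.336836 = 0.070153.
Inverse-square distance factor (a/d)² = 0.9744² = 0.949455.
Q̄ = (S_0/π) × 0.949455 × [bracket] = (589/π) × 0.949455 × 0.070153 = 12.488 W/m².
Daily total = Q̄ × 24.66 h × 3600 s/h = 12.488 × 24.66 × 3600 / 10⁶ = 1.109 MJ/m².

1.11 MJ/m²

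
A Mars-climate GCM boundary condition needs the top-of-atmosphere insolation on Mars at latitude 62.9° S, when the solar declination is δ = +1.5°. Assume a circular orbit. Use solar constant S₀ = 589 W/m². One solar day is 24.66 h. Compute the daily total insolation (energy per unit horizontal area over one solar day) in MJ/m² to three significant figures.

6.98 MJ/m²

cos H₀ = −tan(-62.9°) tan(+1.500°) = 0.0512, H₀ = 1.5196 rad.
Bracket: H₀ sin φ sin δ + cos φ cos δ sin H₀ = 1.5196×-0.89021×0.02618 + 0.45554×0.99966×0.99869 = -0.035415 + 0.454789 = 0.419374.
Q̄ = (S₀/π) × [bracket] = (589/π) × 0.419374 = 78.626 W/m².
Daily total = Q̄ × 24.66 h × 3600 s/h = 78.626 × 24.66 × 3600 / 10⁶ = 6.980 MJ/m².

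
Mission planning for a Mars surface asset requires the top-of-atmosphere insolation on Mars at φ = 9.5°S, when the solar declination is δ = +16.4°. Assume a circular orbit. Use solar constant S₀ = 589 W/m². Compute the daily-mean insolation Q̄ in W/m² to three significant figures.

Q̄ ≈ 164 W/m²

cos H₀ = −tan(-9.5°) tan(+16.400°) = 0.0493, H₀ = 1.5215 rad.
Bracket: H₀ sin φ sin δ + cos φ cos δ sin H₀ = 1.5215×-0.16505×0.28234 + 0.98629×0.95931×0.99879 = -0.070902 + 0.945013 = 0.874111.
Q̄ = (S₀/π) × [bracket] = (589/π) × 0.874111 = 163.9 W/m².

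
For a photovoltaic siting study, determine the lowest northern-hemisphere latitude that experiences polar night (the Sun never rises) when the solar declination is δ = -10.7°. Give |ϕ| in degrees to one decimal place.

|ϕ| = 79.3°

Polar night requires cos h₀ = −tan ϕ tan δ ≥ 1, i.e. tan ϕ tan δ ≤ −1.
The boundary is |tan ϕ| · |tan δ| = 1, so |ϕ| = 90° − |δ| = 90° − 10.7° = 79.3° in the northern hemisphere.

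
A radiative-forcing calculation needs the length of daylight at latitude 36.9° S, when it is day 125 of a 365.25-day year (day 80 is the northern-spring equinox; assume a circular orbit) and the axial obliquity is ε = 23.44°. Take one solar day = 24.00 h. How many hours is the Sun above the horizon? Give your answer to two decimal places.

10.33 h

Solar longitude: λ_s = 360° × (125 − 80)/365.25 = 44.353°.
sin δ = sin 23.44° × sin 44.353° = 0.27809, so δ = +16.146°.
cos H₀ = −tan φ · tan δ = −tan(-36.9°) × tan(+16.146°) = 0.2174, so H₀ = 1.3517 rad = 77.45°.
Daylight = 2H₀/(2π) × 24.00 h = (1.3517/π) × 24.00 = 10.33 h.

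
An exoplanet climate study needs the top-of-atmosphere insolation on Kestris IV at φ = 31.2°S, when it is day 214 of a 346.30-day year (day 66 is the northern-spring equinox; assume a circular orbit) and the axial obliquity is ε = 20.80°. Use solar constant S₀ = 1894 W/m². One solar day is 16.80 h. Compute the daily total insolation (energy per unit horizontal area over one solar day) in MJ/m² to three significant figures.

Solar longitude: λ_s = 360° × (214 − 66)/346.30 = 153.855°.
sin δ = sin 20.80° × sin 153.855° = 0.15648, so δ = +9.002°.
cos H₀ = −tan(-31.2°) tan(+9.002°) = 0.0959, H₀ = 1.4747 rad.
Bracket: H₀ sin φ sin δ + cos φ cos δ sin H₀ = 1.4747×-0.51803×0.15648 + 0.85536×0.98768×0.99539 = -0.119541 + 0.840927 = 0.721386.
Q̄ = (S₀/π) × [bracket] = (1894/π) × 0.721386 = 434.91 W/m².
Daily total = Q̄ × 16.80 h × 3600 s/h = 434.91 × 16.80 × 3600 / 10⁶ = 26.30 MJ/m².

26.3 MJ/m²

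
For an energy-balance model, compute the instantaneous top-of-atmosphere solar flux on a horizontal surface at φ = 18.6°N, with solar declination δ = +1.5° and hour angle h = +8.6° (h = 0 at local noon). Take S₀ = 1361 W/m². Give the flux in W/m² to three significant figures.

1.29e+03 W/m²

cos θ_z = sin φ sin δ + cos φ cos δ cos h = 0.008349 + 0.936791 = 0.945140.
Flux = S₀ · cos θ_z = 1361 × 0.945140 = 1286 W/m².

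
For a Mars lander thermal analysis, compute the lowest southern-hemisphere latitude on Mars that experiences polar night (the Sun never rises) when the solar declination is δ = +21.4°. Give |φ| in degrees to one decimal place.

|φ| = 68.6°

Polar night requires cos H₀ = −tan φ tan δ ≥ 1, i.e. tan φ tan δ ≤ −1.
The boundary is |tan φ| · |tan δ| = 1, so |φ| = 90° − |δ| = 90° − 21.4° = 68.6° in the southern hemisphere.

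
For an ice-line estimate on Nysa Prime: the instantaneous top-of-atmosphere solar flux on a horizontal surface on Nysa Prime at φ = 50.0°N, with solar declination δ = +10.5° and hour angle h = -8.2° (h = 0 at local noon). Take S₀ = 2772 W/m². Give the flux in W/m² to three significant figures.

2.12e+03 W/m²

cos θ_z = sin φ sin δ + cos φ cos δ cos h = 0.139601 + 0.625562 = 0.765163.
Flux = S₀ · cos θ_z = 2772 × 0.765163 = 2121 W/m².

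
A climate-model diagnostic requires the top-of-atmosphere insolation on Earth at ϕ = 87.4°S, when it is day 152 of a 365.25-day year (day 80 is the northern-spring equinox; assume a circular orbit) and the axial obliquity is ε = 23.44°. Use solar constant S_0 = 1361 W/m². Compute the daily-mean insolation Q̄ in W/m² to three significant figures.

Q̄ ≈ 0.00 W/m²

Solar longitude: L_s = 360° × (152 − 80)/365.25 = 70.965°.
sin δ = sin 23.44° × sin 70.965° = 0.37604, so δ = +22.088°.
cos h₀ = −tan(-87.4°) tan(+22.088°) = 8.9369 ≥ 1 ⇒ polar night, h₀ = 0 and Q̄ = 0.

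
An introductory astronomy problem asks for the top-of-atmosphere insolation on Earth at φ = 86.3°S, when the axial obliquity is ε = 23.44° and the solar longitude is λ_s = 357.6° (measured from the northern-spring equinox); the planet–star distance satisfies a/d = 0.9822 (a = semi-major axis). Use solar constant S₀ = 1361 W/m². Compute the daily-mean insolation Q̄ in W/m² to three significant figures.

Solar declination: sin δ = sin ε · sin λ_s = sin 23.44° × sin 357.6° = -0.01666, so δ = -0.954°.
cos H₀ = −tan(-86.3°) tan(-0.954°) = -0.2576, H₀ = 1.8314 rad.
Bracket: H₀ sin φ sin δ + cos φ cos δ sin H₀ = 1.8314×-0.99792×-0.01666 + 0.06453×0.99986×0.96624 = 0.030448 + 0.062343 = 0.092791.
Inverse-square distance factor (a/d)² = 0.9822² = 0.964717.
Q̄ = (S₀/π) × 0.964717 × [bracket] = (1361/π) × 0.964717 × 0.092791 = 38.78 W/m².

Q̄ ≈ 38.8 W/m²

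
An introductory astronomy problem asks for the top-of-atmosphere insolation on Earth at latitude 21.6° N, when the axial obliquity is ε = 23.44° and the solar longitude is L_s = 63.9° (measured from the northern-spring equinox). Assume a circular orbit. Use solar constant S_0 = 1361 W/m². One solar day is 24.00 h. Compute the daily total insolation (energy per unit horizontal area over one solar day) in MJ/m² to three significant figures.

40.6 MJ/m²

Solar declination: sin δ = sin ε · sin L_s = sin 23.44° × sin 63.9° = 0.35723, so δ = +20.930°.
cos h₀ = −tan(+21.6°) tan(+20.930°) = -0.1514, h₀ = 1.7228 rad.
Bracket: h₀ sin ϕ sin δ + cos ϕ cos δ sin h₀ = 1.7228×0.36812×0.35723 + 0.92978×0.93402×0.98847 = 0.226554 + 0.858420 = 1.084974.
Q̄ = (S_0/π) × [bracket] = (1361/π) × 1.084974 = 470.03 W/m².
Daily total = Q̄ × 24.00 h × 3600 s/h = 470.03 × 24.00 × 3600 / 10⁶ = 40.61 MJ/m².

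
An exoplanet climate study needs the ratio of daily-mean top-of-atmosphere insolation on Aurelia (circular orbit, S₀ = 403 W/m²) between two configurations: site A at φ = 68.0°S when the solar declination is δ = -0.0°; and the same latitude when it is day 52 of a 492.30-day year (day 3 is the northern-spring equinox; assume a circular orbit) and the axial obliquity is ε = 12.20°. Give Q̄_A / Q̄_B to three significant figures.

Q̄_A / Q̄_B ≈ 1.79

— Configuration A (φ=-68.0°):
cos H₀ = −tan(-68.0°) tan(-0.000°) = -0.0000, H₀ = 1.5708 rad.
Bracket: H₀ sin φ sin δ + cos φ cos δ sin H₀ = 1.5708×-0.92718×-0.00000 + 0.37461×1.00000×1.00000 = 0.000000 + 0.374610 = 0.374610.
Q̄ = (S₀/π) × [bracket] = (403/π) × 0.374610 = 48.055 W/m².
— Configuration B (φ=-68.0°):
Solar longitude: λ_s = 360° × (52 − 3)/492.30 = 35.832°.
sin δ = sin 12.20° × sin 35.832° = 0.12371, so δ = +7.106°.
cos H₀ = −tan(-68.0°) tan(+7.106°) = 0.3086, H₀ = 1.2571 rad.
Bracket: H₀ sin φ sin δ + cos φ cos δ sin H₀ = 1.2571×-0.92718×0.12371 + 0.37461×0.99232×0.95120 = -0.144191 + 0.353592 = 0.209401.
Q̄ = (S₀/π) × [bracket] = (403/π) × 0.209401 = 26.862 W/m².
Ratio Q̄_A / Q̄_B = 48.055 / 26.862 = 1.789.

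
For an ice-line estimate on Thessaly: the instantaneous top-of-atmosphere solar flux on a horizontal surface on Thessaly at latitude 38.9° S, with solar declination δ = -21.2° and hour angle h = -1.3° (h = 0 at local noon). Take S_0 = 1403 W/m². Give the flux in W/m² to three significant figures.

1.34e+03 W/m²

cos θ_z = sin ϕ sin δ + cos ϕ cos δ cos h = 0.227087 + 0.725388 = 0.952475.
Flux = S_0 · cos θ_z = 1403 × 0.952475 = 1336 W/m².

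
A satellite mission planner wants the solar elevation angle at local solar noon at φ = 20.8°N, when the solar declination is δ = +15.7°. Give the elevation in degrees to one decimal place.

At local noon the hour angle is zero, so the zenith angle equals |φ − δ| = |+20.8° − (+15.700°)| = 5.100°.
Elevation = 90° − 5.100° = 84.9°.

84.9°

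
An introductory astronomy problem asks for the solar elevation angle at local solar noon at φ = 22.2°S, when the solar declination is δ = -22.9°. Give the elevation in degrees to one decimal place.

At local noon the hour angle is zero, so the zenith angle equals |φ − δ| = |-22.2° − (-22.900°)| = 0.700°.
Elevation = 90° − 0.700° = 89.3°.

89.3°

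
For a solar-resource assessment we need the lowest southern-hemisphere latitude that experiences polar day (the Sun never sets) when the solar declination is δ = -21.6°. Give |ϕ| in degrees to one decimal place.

Polar day requires cos h₀ = −tan ϕ tan δ ≤ −1, i.e. tan ϕ tan δ ≥ 1.
The boundary is |tan ϕ| · |tan δ| = 1, so |ϕ| = 90° − |δ| = 90° − 21.6° = 68.4° in the southern hemisphere.

|ϕ| = 68.4°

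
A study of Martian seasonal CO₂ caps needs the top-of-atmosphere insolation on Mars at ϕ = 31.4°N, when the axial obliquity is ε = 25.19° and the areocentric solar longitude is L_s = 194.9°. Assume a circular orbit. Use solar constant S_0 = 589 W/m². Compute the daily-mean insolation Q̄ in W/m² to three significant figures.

Q̄ ≈ 143 W/m²

sin δ = sin 25.19° × sin 194.9° = -0.10944, so δ = -6.283°.
cos h₀ = −tan(+31.4°) tan(-6.283°) = 0.0672, h₀ = 1.5035 rad.
Bracket: h₀ sin ϕ sin δ + cos ϕ cos δ sin h₀ = 1.5035×0.52101×-0.10944 + 0.85355×0.99399×0.99774 = -0.085729 + 0.846503 = 0.760774.
Q̄ = (S_0/π) × [bracket] = (589/π) × 0.760774 = 142.6 W/m².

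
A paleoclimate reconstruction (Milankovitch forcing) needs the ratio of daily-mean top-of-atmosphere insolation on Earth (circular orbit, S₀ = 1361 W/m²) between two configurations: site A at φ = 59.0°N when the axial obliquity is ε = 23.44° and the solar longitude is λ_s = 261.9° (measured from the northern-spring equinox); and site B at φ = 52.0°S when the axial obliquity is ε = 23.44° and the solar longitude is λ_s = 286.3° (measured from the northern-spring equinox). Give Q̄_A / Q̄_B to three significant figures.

— Configuration A (φ=+59.0°):
Solar declination: sin δ = sin ε · sin λ_s = sin 23.44° × sin 261.9° = -0.39382, so δ = -23.192°.
cos H₀ = −tan(+59.0°) tan(-23.192°) = 0.7130, H₀ = 0.7770 rad.
Bracket: H₀ sin φ sin δ + cos φ cos δ sin H₀ = 0.7770×0.85717×-0.39382 + 0.51504×0.91919×0.70111 = -0.262292 + 0.331919 = 0.069627.
Q̄ = (S₀/π) × [bracket] = (1361/π) × 0.069627 = 30.164 W/m².
— Configuration B (φ=-52.0°):
Solar declination: sin δ = sin ε · sin λ_s = sin 23.44° × sin 286.3° = -0.38180, so δ = -22.445°.
cos H₀ = −tan(-52.0°) tan(-22.445°) = -0.5287, H₀ = 2.1279 rad.
Bracket: H₀ sin φ sin δ + cos φ cos δ sin H₀ = 2.1279×-0.78801×-0.38180 + 0.61566×0.92425×0.84879 = 0.640205 + 0.482982 = 1.123187.
Q̄ = (S₀/π) × [bracket] = (1361/π) × 1.123187 = 486.59 W/m².
Ratio Q̄_A / Q̄_B = 30.164 / 486.59 = 0.06199.

Q̄_A / Q̄_B ≈ 0.0620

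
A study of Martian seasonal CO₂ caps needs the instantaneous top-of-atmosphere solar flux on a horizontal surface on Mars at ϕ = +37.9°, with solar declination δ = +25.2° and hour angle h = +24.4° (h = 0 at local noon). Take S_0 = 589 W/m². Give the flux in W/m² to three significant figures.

537 W/m²

cos θ_z = sin ϕ sin δ + cos ϕ cos δ cos h = 0.261550 + 0.650214 = 0.911764.
Flux = S_0 · cos θ_z = 589 × 0.911764 = 537.0 W/m².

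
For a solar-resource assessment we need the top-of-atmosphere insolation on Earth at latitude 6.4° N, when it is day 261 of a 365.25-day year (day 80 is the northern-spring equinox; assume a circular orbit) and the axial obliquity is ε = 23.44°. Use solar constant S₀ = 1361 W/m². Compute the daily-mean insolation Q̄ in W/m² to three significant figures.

Solar longitude: λ_s = 360° × (261 − 80)/365.25 = 178.398°.
sin δ = sin 23.44° × sin 178.398° = 0.01112, so δ = +0.637°.
cos H₀ = −tan(+6.4°) tan(+0.637°) = -0.0012, H₀ = 1.5720 rad.
Bracket: H₀ sin φ sin δ + cos φ cos δ sin H₀ = 1.5720×0.11147×0.01112 + 0.99377×0.99994×1.00000 = 0.001949 + 0.993710 = 0.995659.
Q̄ = (S₀/π) × [bracket] = (1361/π) × 0.995659 = 431.3 W/m².

Q̄ ≈ 431 W/m²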